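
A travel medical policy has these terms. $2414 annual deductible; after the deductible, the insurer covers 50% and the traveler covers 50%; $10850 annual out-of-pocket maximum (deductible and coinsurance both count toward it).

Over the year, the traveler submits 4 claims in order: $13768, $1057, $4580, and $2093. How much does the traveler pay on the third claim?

#1 ($13768): deductible takes $2414, $11354 remains; coinsurance $11354 × 50% = $5677. Traveler owes $8091 (running OOP $8091).
#2 ($1057): deductible met; 50% of $1057 = $528.50. Cost to traveler: $528.50. OOP to date $8619.50.
#3 ($4580): deductible already satisfied, so traveler's share is 50% × $4580 = $2290. Adding that to $8619.50 gives $10909.50, past the $10850 cap; traveler pays only $10850 − $8619.50 = $2230.50.

$2230.50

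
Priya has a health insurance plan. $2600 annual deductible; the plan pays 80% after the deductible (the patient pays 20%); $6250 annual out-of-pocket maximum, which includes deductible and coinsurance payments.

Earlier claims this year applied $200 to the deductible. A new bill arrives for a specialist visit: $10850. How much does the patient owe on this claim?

Remaining deductible: $2600 − $200 = $2400.
That leaves $10850 − $2400 = $8450 for coinsurance.
20% of $8450 = $1690 falls to the patient.
That puts the patient's cost at $2400 + $1690 = $4090 before any cap.
Total out-of-pocket so far would be $200 + $4090 = $4290, below the $6250 cap — no reduction.

$4090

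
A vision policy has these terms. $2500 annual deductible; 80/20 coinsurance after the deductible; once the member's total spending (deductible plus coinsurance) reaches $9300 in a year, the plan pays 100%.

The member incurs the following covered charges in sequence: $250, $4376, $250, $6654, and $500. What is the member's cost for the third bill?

Claim 1 ($250): all of it applies to the deductible. Member owes $250 (running OOP $250).
Claim 2 ($4376): $2250 finishes the deductible; $2126 goes to coinsurance; member's 20% is $425.20. Cost to member: $2675.20. OOP to date $2925.20.
Claim 3 ($250): 20% coinsurance on $250 = $50. Member owes $50 (running OOP $2975.20).

$50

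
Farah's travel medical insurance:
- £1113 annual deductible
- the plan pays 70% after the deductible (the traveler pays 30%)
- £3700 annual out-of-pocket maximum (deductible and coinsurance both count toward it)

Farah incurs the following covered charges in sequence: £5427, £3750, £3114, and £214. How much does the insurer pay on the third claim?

£2946.20

#1 (£5427): deductible takes £1113, £4314 remains; traveler's 30% is £1294.20. Traveler pays £2407.20; OOP now £2407.20. Insurer: £5427 − £2407.20 = £3019.80.
#2 (£3750): deductible already satisfied, so traveler's share is 30% × £3750 = £1125. Cost to traveler: £1125. OOP to date £3532.20. Insurer: £3750 − £1125 = £2625.
#3 (£3114): 30% coinsurance on £3114 = £934.20. That would push OOP to £4466.40, over the £3700 cap, so traveler pays £3700 − £3532.20 = £167.80. Plan pays £3114 − £167.80 = £2946.20.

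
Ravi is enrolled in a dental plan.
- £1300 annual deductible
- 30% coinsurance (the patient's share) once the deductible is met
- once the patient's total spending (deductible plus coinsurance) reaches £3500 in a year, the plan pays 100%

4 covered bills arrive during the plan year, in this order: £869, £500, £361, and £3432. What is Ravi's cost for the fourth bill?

£1029.60

Claim 1 — £869: entire amount goes to the deductible. Cost to patient: £869. OOP to date £869.
Claim 2 — £500: £431 finishes the deductible; £69 goes to coinsurance; 30% of £69 = £20.70. Patient owes £451.70 (running OOP £1320.70).
Claim 3 — £361: 30% coinsurance on £361 = £108.30. Patient owes £108.30 (running OOP £1429).
Claim 4 — £3432: 30% coinsurance on £3432 = £1029.60. Patient pays £1029.60; OOP now £2458.60.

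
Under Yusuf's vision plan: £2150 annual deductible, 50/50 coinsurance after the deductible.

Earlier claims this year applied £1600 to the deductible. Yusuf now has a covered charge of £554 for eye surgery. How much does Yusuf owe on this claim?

£552

Remaining deductible: £2150 − £1600 = £550.
That leaves £554 − £550 = £4 for coinsurance.
Coinsurance: £4 × 50% = £2.
Member responsibility: £550 + £2 = £552.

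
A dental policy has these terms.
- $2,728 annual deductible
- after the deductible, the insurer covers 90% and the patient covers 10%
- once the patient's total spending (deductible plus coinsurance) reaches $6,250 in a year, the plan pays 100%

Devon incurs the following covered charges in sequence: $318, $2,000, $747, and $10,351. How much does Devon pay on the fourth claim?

Bill 1, $318: entire amount goes to the deductible. Cost to patient: $318. OOP to date $318.
Bill 2, $2,000: all of it applies to the deductible. Patient owes $2,000 (running OOP $2,318).
Bill 3, $747: $410 finishes the deductible; $337 goes to coinsurance; coinsurance $337 × 10% = $33.70. Cost to patient: $443.70. OOP to date $2,761.70.
Bill 4, $10,351: deductible met; 10% of $10,351 = $1,035.10. Patient owes $1,035.10 (running OOP $3,796.80).

$1,035.10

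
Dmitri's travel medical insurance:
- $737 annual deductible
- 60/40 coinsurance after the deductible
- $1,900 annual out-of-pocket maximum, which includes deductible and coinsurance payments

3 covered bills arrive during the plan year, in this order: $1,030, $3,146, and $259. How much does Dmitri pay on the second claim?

#1 ($1,030): deductible takes $737, $293 remains; 40% of $293 = $117.20. Traveler pays $854.20; OOP now $854.20.
#2 ($3,146): deductible already satisfied, so traveler's share is 40% × $3,146 = $1,258.40. OOP would hit $2,112.60 > $1,900, so the cap limits the traveler to $1,900 − $854.20 = $1,045.80.

$1,045.80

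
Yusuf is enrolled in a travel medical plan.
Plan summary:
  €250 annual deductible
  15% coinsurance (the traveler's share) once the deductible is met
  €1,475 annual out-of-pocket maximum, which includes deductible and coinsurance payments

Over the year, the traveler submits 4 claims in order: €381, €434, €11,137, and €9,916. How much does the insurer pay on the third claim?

€9,996.75

#1 (€381): €250 to deductible, leaving €131; coinsurance €131 × 15% = €19.65. Cost to traveler: €269.65. OOP to date €269.65. Plan pays €381 − €269.65 = €111.35.
#2 (€434): 15% coinsurance on €434 = €65.10. Cost to traveler: €65.10. OOP to date €334.75. Insurer: €434 − €65.10 = €368.90.
#3 (€11,137): deductible met; 15% of €11,137 = €1,670.55. Adding that to €334.75 gives €2,005.30, past the €1,475 cap; traveler pays only €1,475 − €334.75 = €1,140.25. Plan pays €11,137 − €1,140.25 = €9,996.75.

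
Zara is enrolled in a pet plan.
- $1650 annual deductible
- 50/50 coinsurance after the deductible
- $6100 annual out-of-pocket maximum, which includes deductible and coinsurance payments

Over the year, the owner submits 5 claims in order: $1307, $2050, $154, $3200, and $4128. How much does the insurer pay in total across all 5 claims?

$4739

Claim 1 — $1307: fully absorbed by the deductible. Owner pays $1307; OOP now $1307. Insurer: $1307 − $1307 = $0.
Claim 2 — $2050: $343 finishes the deductible; $1707 goes to coinsurance; 50% of $1707 = $853.50. Owner pays $1196.50; OOP now $2503.50. Plan pays $2050 − $1196.50 = $853.50.
Claim 3 — $154: deductible met; 50% of $154 = $77. Owner pays $77; OOP now $2580.50. Insurer: $154 − $77 = $77.
Claim 4 — $3200: deductible already satisfied, so owner's share is 50% × $3200 = $1600. Owner pays $1600; OOP now $4180.50. Insurer: $3200 − $1600 = $1600.
Claim 5 — $4128: deductible already satisfied, so owner's share is 50% × $4128 = $2064. Adding that to $4180.50 gives $6244.50, past the $6100 cap; owner pays only $6100 − $4180.50 = $1919.50. Insurer: $4128 − $1919.50 = $2208.50.
Insurer total = bills − owner's total = $10839 − $6100 = $4739.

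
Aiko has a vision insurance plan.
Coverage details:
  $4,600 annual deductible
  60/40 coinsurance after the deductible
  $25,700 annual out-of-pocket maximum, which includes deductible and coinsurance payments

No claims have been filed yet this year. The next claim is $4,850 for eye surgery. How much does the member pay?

$4,700

The full $4,600 deductible is still open; $4,600 of this bill applies to it.
After the $4,600 deductible portion, $4,850 − $4,600 = $250 is subject to coinsurance.
40% of $250 = $100 falls to the member.
That puts the member's cost at $4,600 + $100 = $4,700 before any cap.
Year-to-date out-of-pocket becomes $0 + $4,700 = $4,700, still under the $25,700 maximum, so no cap applies.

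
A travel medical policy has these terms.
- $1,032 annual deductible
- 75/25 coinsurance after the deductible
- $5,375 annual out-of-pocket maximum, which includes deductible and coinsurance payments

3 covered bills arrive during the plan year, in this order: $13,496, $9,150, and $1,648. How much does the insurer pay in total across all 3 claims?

#1 ($13,496): $1,032 to deductible, leaving $12,464; coinsurance $12,464 × 25% = $3,116. Traveler owes $4,148 (running OOP $4,148). Insurer: $13,496 − $4,148 = $9,348.
#2 ($9,150): 25% coinsurance on $9,150 = $2,287.50. OOP would hit $6,435.50 > $5,375, so the cap limits the traveler to $5,375 − $4,148 = $1,227. Insurer: $9,150 − $1,227 = $7,923.
#3 ($1,648): 25% coinsurance on $1,648 = $412. Adding that to $5,375 gives $5,787, past the $5,375 cap; traveler pays only $5,375 − $5,375 = $0. Insurer: $1,648 − $0 = $1,648.
Insurer total = bills − traveler's total = $24,294 − $5,375 = $18,919.

$18,919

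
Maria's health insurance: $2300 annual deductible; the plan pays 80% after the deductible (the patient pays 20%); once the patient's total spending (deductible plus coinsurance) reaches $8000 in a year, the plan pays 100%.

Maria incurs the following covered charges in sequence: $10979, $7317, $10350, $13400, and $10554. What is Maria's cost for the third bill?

Claim 1 — $10979: deductible takes $2300, $8679 remains; patient's 20% is $1735.80. Patient owes $4035.80 (running OOP $4035.80).
Claim 2 — $7317: deductible already satisfied, so patient's share is 20% × $7317 = $1463.40. Cost to patient: $1463.40. OOP to date $5499.20.
Claim 3 — $10350: deductible already satisfied, so patient's share is 20% × $10350 = $2070. Cost to patient: $2070. OOP to date $7569.20.

$2070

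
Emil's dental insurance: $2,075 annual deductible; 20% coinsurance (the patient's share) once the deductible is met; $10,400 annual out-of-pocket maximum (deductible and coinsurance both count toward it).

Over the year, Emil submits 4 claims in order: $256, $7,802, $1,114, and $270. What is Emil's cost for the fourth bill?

Claim 1 — $256: all of it applies to the deductible. Patient owes $256 (running OOP $256).
Claim 2 — $7,802: $1,819 finishes the deductible; $5,983 goes to coinsurance; patient's 20% is $1,196.60. Patient owes $3,015.60 (running OOP $3,271.60).
Claim 3 — $1,114: deductible met; 20% of $1,114 = $222.80. Cost to patient: $222.80. OOP to date $3,494.40.
Claim 4 — $270: deductible met; 20% of $270 = $54. Patient owes $54 (running OOP $3,548.40).

$54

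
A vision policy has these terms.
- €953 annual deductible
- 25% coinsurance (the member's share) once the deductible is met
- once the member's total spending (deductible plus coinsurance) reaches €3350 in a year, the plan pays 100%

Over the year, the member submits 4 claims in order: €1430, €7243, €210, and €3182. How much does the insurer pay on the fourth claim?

€2767.50

Claim 1 — €1430: €953 to deductible, leaving €477; 25% of €477 = €119.25. Cost to member: €1072.25. OOP to date €1072.25. Insurer: €1430 − €1072.25 = €357.75.
Claim 2 — €7243: deductible met; 25% of €7243 = €1810.75. Member owes €1810.75 (running OOP €2883). Insurer: €7243 − €1810.75 = €5432.25.
Claim 3 — €210: 25% coinsurance on €210 = €52.50. Member owes €52.50 (running OOP €2935.50). Insurer: €210 − €52.50 = €157.50.
Claim 4 — €3182: 25% coinsurance on €3182 = €795.50. That would push OOP to €3731, over the €3350 cap, so member pays €3350 − €2935.50 = €414.50. Insurer: €3182 − €414.50 = €2767.50.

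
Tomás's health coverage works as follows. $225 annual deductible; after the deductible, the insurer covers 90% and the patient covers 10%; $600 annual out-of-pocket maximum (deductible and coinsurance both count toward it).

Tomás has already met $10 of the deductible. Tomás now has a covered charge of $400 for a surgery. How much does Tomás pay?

$233.50

$10 of the $225 deductible is already met, leaving $215.
The remaining $185 (= $400 − $215) moves to coinsurance.
Coinsurance: $185 × 10% = $18.50.
That puts the patient's cost at $215 + $18.50 = $233.50 before any cap.
Year-to-date out-of-pocket becomes $10 + $233.50 = $243.50, still under the $600 maximum, so no cap applies.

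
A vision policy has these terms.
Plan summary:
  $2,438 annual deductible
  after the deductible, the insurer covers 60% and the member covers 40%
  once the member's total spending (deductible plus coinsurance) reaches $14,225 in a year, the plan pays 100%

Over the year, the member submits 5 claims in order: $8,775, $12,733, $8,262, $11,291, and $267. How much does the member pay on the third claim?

$3,304.80

Bill 1, $8,775: $2,438 to deductible, leaving $6,337; 40% of $6,337 = $2,534.80. Cost to member: $4,972.80. OOP to date $4,972.80.
Bill 2, $12,733: deductible already satisfied, so member's share is 40% × $12,733 = $5,093.20. Cost to member: $5,093.20. OOP to date $10,066.
Bill 3, $8,262: 40% coinsurance on $8,262 = $3,304.80. Member owes $3,304.80 (running OOP $13,370.80).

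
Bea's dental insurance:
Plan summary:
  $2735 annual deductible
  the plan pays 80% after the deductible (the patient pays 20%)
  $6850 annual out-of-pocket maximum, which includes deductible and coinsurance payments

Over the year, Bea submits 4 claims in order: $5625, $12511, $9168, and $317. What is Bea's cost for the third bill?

$1034.80

#1 ($5625): $2735 to deductible, leaving $2890; 20% of $2890 = $578. Patient owes $3313 (running OOP $3313).
#2 ($12511): deductible met; 20% of $12511 = $2502.20. Patient owes $2502.20 (running OOP $5815.20).
#3 ($9168): 20% coinsurance on $9168 = $1833.60. Adding that to $5815.20 gives $7648.80, past the $6850 cap; patient pays only $6850 − $5815.20 = $1034.80.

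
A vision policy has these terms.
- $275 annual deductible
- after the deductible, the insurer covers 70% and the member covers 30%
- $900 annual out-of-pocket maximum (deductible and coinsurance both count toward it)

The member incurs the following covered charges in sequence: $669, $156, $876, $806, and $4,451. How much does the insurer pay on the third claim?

$613.20

Bill 1, $669: deductible takes $275, $394 remains; coinsurance $394 × 30% = $118.20. Cost to member: $393.20. OOP to date $393.20. Insurer: $669 − $393.20 = $275.80.
Bill 2, $156: deductible already satisfied, so member's share is 30% × $156 = $46.80. Cost to member: $46.80. OOP to date $440. Plan pays $156 − $46.80 = $109.20.
Bill 3, $876: deductible met; 30% of $876 = $262.80. Member owes $262.80 (running OOP $702.80). Plan pays $876 − $262.80 = $613.20.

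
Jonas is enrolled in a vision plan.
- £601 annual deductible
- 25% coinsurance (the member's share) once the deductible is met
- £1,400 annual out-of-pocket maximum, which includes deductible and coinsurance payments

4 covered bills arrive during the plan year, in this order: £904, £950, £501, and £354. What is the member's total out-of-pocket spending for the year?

£1,128

#1 (£904): deductible takes £601, £303 remains; member's 25% is £75.75. Cost to member: £676.75. OOP to date £676.75.
#2 (£950): deductible met; 25% of £950 = £237.50. Member owes £237.50 (running OOP £914.25).
#3 (£501): 25% coinsurance on £501 = £125.25. Member pays £125.25; OOP now £1,039.50.
#4 (£354): deductible already satisfied, so member's share is 25% × £354 = £88.50. Cost to member: £88.50. OOP to date £1,128.
Total paid by the member: £676.75 + £237.50 + £125.25 + £88.50 = £1,128.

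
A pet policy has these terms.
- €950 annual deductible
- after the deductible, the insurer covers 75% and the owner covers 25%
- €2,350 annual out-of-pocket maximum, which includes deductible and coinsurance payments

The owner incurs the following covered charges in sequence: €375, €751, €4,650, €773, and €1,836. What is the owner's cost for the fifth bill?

Claim 1 — €375: fully absorbed by the deductible. Owner pays €375; OOP now €375.
Claim 2 — €751: €575 finishes the deductible; €176 goes to coinsurance; owner's 25% is €44. Owner pays €619; OOP now €994.
Claim 3 — €4,650: deductible already satisfied, so owner's share is 25% × €4,650 = €1,162.50. Cost to owner: €1,162.50. OOP to date €2,156.50.
Claim 4 — €773: 25% coinsurance on €773 = €193.25. Owner owes €193.25 (running OOP €2,349.75).
Claim 5 — €1,836: deductible met; 25% of €1,836 = €459. Adding that to €2,349.75 gives €2,808.75, past the €2,350 cap; owner pays only €2,350 − €2,349.75 = €0.25.

€0.25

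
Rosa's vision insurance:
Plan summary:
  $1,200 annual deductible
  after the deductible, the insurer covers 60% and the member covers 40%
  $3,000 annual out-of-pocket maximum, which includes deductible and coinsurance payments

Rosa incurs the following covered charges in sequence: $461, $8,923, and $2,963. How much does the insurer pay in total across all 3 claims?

$9,347

Claim 1 — $461: all of it applies to the deductible. Member pays $461; OOP now $461. Plan pays $461 − $461 = $0.
Claim 2 — $8,923: deductible takes $739, $8,184 remains; 40% of $8,184 = $3,273.60. Deductible plus coinsurance: $739 + $3,273.60 = $4,012.60. OOP would hit $4,473.60 > $3,000, so the cap limits the member to $3,000 − $461 = $2,539. Insurer: $8,923 − $2,539 = $6,384.
Claim 3 — $2,963: deductible met; 40% of $2,963 = $1,185.20. OOP would hit $4,185.20 > $3,000, so the cap limits the member to $3,000 − $3,000 = $0. Plan pays $2,963 − $0 = $2,963.
Insurer total = bills − member's total = $12,347 − $3,000 = $9,347.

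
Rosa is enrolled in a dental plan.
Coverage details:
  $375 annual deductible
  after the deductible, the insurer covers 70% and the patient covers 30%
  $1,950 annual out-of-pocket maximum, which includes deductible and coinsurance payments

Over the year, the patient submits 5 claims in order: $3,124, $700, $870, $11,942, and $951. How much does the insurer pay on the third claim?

$609

Claim 1 — $3,124: $375 to deductible, leaving $2,749; coinsurance $2,749 × 30% = $824.70. Patient owes $1,199.70 (running OOP $1,199.70). Insurer: $3,124 − $1,199.70 = $1,924.30.
Claim 2 — $700: deductible met; 30% of $700 = $210. Cost to patient: $210. OOP to date $1,409.70. Plan pays $700 − $210 = $490.
Claim 3 — $870: deductible already satisfied, so patient's share is 30% × $870 = $261. Patient owes $261 (running OOP $1,670.70). Plan pays $870 − $261 = $609.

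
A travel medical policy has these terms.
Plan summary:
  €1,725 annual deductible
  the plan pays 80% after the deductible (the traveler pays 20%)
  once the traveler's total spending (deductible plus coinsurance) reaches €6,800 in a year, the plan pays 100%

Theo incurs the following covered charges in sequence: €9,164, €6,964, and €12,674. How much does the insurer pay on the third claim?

Bill 1, €9,164: deductible takes €1,725, €7,439 remains; traveler's 20% is €1,487.80. Traveler owes €3,212.80 (running OOP €3,212.80). Insurer: €9,164 − €3,212.80 = €5,951.20.
Bill 2, €6,964: deductible met; 20% of €6,964 = €1,392.80. Traveler owes €1,392.80 (running OOP €4,605.60). Insurer: €6,964 − €1,392.80 = €5,571.20.
Bill 3, €12,674: 20% coinsurance on €12,674 = €2,534.80. OOP would hit €7,140.40 > €6,800, so the cap limits the traveler to €6,800 − €4,605.60 = €2,194.40. Insurer: €12,674 − €2,194.40 = €10,479.60.

€10,479.60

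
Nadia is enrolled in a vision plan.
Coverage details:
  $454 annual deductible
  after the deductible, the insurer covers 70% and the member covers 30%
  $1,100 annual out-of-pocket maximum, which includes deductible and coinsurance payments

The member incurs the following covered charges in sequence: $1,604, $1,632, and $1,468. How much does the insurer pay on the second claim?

Bill 1, $1,604: $454 finishes the deductible; $1,150 goes to coinsurance; member's 30% is $345. Member owes $799 (running OOP $799). Insurer: $1,604 − $799 = $805.
Bill 2, $1,632: 30% coinsurance on $1,632 = $489.60. That would push OOP to $1,288.60, over the $1,100 cap, so member pays $1,100 − $799 = $301. Insurer: $1,632 − $301 = $1,331.

$1,331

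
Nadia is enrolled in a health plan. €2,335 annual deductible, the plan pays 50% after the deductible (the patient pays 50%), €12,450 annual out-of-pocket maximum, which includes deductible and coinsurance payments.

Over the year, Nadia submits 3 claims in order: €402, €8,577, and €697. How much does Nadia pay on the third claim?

Claim 1 (€402): all of it applies to the deductible. Patient pays €402; OOP now €402.
Claim 2 (€8,577): €1,933 finishes the deductible; €6,644 goes to coinsurance; patient's 50% is €3,322. Cost to patient: €5,255. OOP to date €5,657.
Claim 3 (€697): 50% coinsurance on €697 = €348.50. Cost to patient: €348.50. OOP to date €6,005.50.

€348.50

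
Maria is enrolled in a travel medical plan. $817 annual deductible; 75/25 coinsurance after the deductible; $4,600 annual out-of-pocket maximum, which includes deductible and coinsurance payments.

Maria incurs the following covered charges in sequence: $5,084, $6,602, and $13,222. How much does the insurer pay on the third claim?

Claim 1 ($5,084): deductible takes $817, $4,267 remains; coinsurance $4,267 × 25% = $1,066.75. Cost to traveler: $1,883.75. OOP to date $1,883.75. Insurer: $5,084 − $1,883.75 = $3,200.25.
Claim 2 ($6,602): deductible met; 25% of $6,602 = $1,650.50. Traveler owes $1,650.50 (running OOP $3,534.25). Insurer: $6,602 − $1,650.50 = $4,951.50.
Claim 3 ($13,222): deductible already satisfied, so traveler's share is 25% × $13,222 = $3,305.50. Adding that to $3,534.25 gives $6,839.75, past the $4,600 cap; traveler pays only $4,600 − $3,534.25 = $1,065.75. Plan pays $13,222 − $1,065.75 = $12,156.25.

$12,156.25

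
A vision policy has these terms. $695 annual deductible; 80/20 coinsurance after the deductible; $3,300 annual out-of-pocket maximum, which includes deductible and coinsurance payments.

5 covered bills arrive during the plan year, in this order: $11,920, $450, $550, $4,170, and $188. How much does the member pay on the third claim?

Claim 1 — $11,920: $695 to deductible, leaving $11,225; 20% of $11,225 = $2,245. Member owes $2,940 (running OOP $2,940).
Claim 2 — $450: deductible met; 20% of $450 = $90. Member owes $90 (running OOP $3,030).
Claim 3 — $550: 20% coinsurance on $550 = $110. Member owes $110 (running OOP $3,140).

$110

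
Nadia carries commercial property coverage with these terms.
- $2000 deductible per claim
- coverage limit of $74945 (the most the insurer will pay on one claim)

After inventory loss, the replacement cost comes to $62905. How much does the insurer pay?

Less the $2000 deductible: $62905 − $2000 = $60905.
That's under the $74945 cap, so the insurer reimburses the full $60905.

$60905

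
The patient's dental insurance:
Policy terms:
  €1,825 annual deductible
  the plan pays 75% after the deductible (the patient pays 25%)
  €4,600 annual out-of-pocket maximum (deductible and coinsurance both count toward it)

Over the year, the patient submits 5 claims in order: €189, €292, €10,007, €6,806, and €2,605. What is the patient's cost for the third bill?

Claim 1 — €189: fully absorbed by the deductible. Cost to patient: €189. OOP to date €189.
Claim 2 — €292: entire amount goes to the deductible. Patient pays €292; OOP now €481.
Claim 3 — €10,007: deductible takes €1,344, €8,663 remains; coinsurance €8,663 × 25% = €2,165.75. Patient owes €3,509.75 (running OOP €3,990.75).

€3,509.75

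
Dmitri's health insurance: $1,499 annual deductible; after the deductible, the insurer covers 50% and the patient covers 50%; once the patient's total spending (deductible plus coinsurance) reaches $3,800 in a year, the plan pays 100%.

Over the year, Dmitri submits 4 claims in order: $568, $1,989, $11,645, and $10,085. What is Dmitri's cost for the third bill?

$1,772

#1 ($568): entire amount goes to the deductible. Patient owes $568 (running OOP $568).
#2 ($1,989): $931 finishes the deductible; $1,058 goes to coinsurance; coinsurance $1,058 × 50% = $529. Patient pays $1,460; OOP now $2,028.
#3 ($11,645): deductible met; 50% of $11,645 = $5,822.50. Adding that to $2,028 gives $7,850.50, past the $3,800 cap; patient pays only $3,800 − $2,028 = $1,772.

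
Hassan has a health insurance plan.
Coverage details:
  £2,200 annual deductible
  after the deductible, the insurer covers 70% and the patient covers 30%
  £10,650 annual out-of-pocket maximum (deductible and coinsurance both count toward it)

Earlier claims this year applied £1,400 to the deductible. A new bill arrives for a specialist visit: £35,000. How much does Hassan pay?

£9,250

Deductible still to meet: £2,200 − £1,400 = £800.
After the £800 deductible portion, £35,000 − £800 = £34,200 is subject to coinsurance.
Coinsurance: £34,200 × 30% = £10,260.
So the patient owes £800 + £10,260 = £11,060 before any cap.
Year-to-date out-of-pocket would reach £1,400 + £11,060 = £12,460, above the £10,650 maximum, so the patient pays only £10,650 − £1,400 = £9,250.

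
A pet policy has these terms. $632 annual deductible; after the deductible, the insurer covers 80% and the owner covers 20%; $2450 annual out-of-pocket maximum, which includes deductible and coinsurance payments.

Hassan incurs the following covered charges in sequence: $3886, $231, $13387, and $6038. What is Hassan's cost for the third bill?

$1121

Bill 1, $3886: $632 to deductible, leaving $3254; coinsurance $3254 × 20% = $650.80. Cost to owner: $1282.80. OOP to date $1282.80.
Bill 2, $231: deductible already satisfied, so owner's share is 20% × $231 = $46.20. Cost to owner: $46.20. OOP to date $1329.
Bill 3, $13387: deductible already satisfied, so owner's share is 20% × $13387 = $2677.40. That would push OOP to $4006.40, over the $2450 cap, so owner pays $2450 − $1329 = $1121.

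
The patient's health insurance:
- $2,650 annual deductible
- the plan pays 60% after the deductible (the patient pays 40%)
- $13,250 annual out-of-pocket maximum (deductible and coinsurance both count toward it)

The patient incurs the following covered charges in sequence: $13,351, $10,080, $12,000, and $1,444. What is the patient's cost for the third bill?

Bill 1, $13,351: $2,650 finishes the deductible; $10,701 goes to coinsurance; patient's 40% is $4,280.40. Patient owes $6,930.40 (running OOP $6,930.40).
Bill 2, $10,080: deductible already satisfied, so patient's share is 40% × $10,080 = $4,032. Patient pays $4,032; OOP now $10,962.40.
Bill 3, $12,000: 40% coinsurance on $12,000 = $4,800. That would push OOP to $15,762.40, over the $13,250 cap, so patient pays $13,250 − $10,962.40 = $2,287.60.

$2,287.60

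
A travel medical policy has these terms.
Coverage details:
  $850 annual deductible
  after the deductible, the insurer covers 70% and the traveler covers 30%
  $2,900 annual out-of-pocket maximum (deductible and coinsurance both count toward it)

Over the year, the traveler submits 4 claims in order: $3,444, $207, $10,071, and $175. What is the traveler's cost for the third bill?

$1,209.70

Bill 1, $3,444: deductible takes $850, $2,594 remains; coinsurance $2,594 × 30% = $778.20. Traveler owes $1,628.20 (running OOP $1,628.20).
Bill 2, $207: deductible already satisfied, so traveler's share is 30% × $207 = $62.10. Traveler owes $62.10 (running OOP $1,690.30).
Bill 3, $10,071: 30% coinsurance on $10,071 = $3,021.30. Adding that to $1,690.30 gives $4,711.60, past the $2,900 cap; traveler pays only $2,900 − $1,690.30 = $1,209.70.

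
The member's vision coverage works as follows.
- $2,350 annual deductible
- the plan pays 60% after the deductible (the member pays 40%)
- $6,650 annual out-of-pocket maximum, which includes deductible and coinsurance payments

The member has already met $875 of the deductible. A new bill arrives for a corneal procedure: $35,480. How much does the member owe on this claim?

Remaining deductible: $2,350 − $875 = $1,475.
After the $1,475 deductible portion, $35,480 − $1,475 = $34,005 is subject to coinsurance.
40% of $34,005 = $13,602 falls to the member.
So the member owes $1,475 + $13,602 = $15,077 before any cap.
Year-to-date out-of-pocket would reach $875 + $15,077 = $15,952, above the $6,650 maximum, so the member pays only $6,650 − $875 = $5,775.

$5,775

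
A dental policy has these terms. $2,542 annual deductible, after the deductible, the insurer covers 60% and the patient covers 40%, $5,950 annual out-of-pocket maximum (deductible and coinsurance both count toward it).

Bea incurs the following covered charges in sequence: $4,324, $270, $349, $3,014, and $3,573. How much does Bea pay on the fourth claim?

$1,205.60

Claim 1 ($4,324): $2,542 finishes the deductible; $1,782 goes to coinsurance; coinsurance $1,782 × 40% = $712.80. Patient pays $3,254.80; OOP now $3,254.80.
Claim 2 ($270): 40% coinsurance on $270 = $108. Patient pays $108; OOP now $3,362.80.
Claim 3 ($349): deductible already satisfied, so patient's share is 40% × $349 = $139.60. Patient pays $139.60; OOP now $3,502.40.
Claim 4 ($3,014): deductible met; 40% of $3,014 = $1,205.60. Cost to patient: $1,205.60. OOP to date $4,708.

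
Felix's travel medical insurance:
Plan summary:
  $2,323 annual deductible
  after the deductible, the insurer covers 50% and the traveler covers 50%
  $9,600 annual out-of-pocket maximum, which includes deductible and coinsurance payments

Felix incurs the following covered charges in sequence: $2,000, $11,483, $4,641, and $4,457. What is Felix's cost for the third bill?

$1,697

Claim 1 — $2,000: all of it applies to the deductible. Traveler pays $2,000; OOP now $2,000.
Claim 2 — $11,483: $323 finishes the deductible; $11,160 goes to coinsurance; traveler's 50% is $5,580. Traveler pays $5,903; OOP now $7,903.
Claim 3 — $4,641: deductible already satisfied, so traveler's share is 50% × $4,641 = $2,320.50. Adding that to $7,903 gives $10,223.50, past the $9,600 cap; traveler pays only $9,600 − $7,903 = $1,697.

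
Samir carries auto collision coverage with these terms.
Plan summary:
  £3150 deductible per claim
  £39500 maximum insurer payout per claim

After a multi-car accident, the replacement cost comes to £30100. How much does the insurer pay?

£26950

Subtract the deductible: £30100 − £3150 = £26950.
That's under the £39500 cap, so the insurer reimburses the full £26950.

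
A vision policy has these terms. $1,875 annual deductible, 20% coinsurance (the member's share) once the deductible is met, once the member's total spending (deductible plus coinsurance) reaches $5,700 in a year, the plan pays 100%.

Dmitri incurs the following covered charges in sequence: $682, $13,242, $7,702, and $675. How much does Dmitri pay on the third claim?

#1 ($682): all of it applies to the deductible. Member pays $682; OOP now $682.
#2 ($13,242): $1,193 finishes the deductible; $12,049 goes to coinsurance; member's 20% is $2,409.80. Member owes $3,602.80 (running OOP $4,284.80).
#3 ($7,702): deductible met; 20% of $7,702 = $1,540.40. OOP would hit $5,825.20 > $5,700, so the cap limits the member to $5,700 − $4,284.80 = $1,415.20.

$1,415.20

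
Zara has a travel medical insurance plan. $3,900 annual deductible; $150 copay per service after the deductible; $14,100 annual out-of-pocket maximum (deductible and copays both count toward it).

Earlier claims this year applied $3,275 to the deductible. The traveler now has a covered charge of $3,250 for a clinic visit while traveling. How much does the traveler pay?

Remaining deductible: $3,900 − $3,275 = $625.
That leaves $3,250 − $625 = $2,625 for the copay.
Copay on this service: $150.
That puts the traveler's cost at $625 + $150 = $775 before any cap.
Total out-of-pocket so far would be $3,275 + $775 = $4,050, below the $14,100 cap — no reduction.

$775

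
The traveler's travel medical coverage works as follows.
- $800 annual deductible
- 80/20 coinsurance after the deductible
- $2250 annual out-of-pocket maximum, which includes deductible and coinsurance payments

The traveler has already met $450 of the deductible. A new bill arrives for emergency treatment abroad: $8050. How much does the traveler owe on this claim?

$450 of the $800 deductible is already met, leaving $350.
The remaining $7700 (= $8050 − $350) moves to coinsurance.
20% of $7700 = $1540 falls to the traveler.
So the traveler owes $350 + $1540 = $1890 before any cap.
Adding $1890 to the $450 already spent would give $2340, which exceeds the $2250 cap; the traveler pays just $2250 − $450 = $1800.

$1800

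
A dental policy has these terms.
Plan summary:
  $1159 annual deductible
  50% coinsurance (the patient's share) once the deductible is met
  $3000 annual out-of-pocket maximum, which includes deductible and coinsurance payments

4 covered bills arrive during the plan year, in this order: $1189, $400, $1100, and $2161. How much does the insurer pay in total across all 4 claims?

Claim 1 ($1189): $1159 to deductible, leaving $30; patient's 50% is $15. Cost to patient: $1174. OOP to date $1174. Insurer: $1189 − $1174 = $15.
Claim 2 ($400): deductible already satisfied, so patient's share is 50% × $400 = $200. Patient pays $200; OOP now $1374. Plan pays $400 − $200 = $200.
Claim 3 ($1100): deductible met; 50% of $1100 = $550. Cost to patient: $550. OOP to date $1924. Plan pays $1100 − $550 = $550.
Claim 4 ($2161): 50% coinsurance on $2161 = $1080.50. That would push OOP to $3004.50, over the $3000 cap, so patient pays $3000 − $1924 = $1076. Plan pays $2161 − $1076 = $1085.
Insurer total = bills − patient's total = $4850 − $3000 = $1850.

$1850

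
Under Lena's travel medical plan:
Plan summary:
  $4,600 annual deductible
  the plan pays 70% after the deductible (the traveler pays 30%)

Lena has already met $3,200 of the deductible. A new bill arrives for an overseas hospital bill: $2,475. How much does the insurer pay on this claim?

$752.50

$3,200 of the $4,600 deductible is already met, leaving $1,400.
That leaves $2,475 − $1,400 = $1,075 for coinsurance.
30% of $1,075 = $322.50 falls to the traveler.
So the traveler owes $1,400 + $322.50 = $1,722.50.
The insurer covers the remainder: $2,475 − $1,722.50 = $752.50.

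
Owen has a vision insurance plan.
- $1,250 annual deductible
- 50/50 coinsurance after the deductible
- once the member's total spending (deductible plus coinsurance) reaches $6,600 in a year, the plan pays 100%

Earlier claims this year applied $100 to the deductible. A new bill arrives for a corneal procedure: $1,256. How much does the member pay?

$100 of the $1,250 deductible is already met, leaving $1,150.
After the $1,150 deductible portion, $1,256 − $1,150 = $106 is subject to coinsurance.
Member's 50% share of $106 is $53.
That puts the member's cost at $1,150 + $53 = $1,203 before any cap.
Total out-of-pocket so far would be $100 + $1,203 = $1,303, below the $6,600 cap — no reduction.

$1,203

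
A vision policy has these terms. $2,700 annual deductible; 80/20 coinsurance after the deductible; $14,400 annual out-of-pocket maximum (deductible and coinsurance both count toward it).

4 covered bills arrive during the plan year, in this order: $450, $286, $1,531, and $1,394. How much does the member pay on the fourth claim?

Bill 1, $450: fully absorbed by the deductible. Member pays $450; OOP now $450.
Bill 2, $286: fully absorbed by the deductible. Member pays $286; OOP now $736.
Bill 3, $1,531: all of it applies to the deductible. Cost to member: $1,531. OOP to date $2,267.
Bill 4, $1,394: deductible takes $433, $961 remains; coinsurance $961 × 20% = $192.20. Member pays $625.20; OOP now $2,892.20.

$625.20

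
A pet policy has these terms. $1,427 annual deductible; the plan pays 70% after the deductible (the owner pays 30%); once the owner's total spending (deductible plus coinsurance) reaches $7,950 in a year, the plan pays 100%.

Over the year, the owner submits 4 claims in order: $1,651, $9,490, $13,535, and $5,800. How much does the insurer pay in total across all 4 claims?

$22,526

Claim 1 ($1,651): $1,427 finishes the deductible; $224 goes to coinsurance; owner's 30% is $67.20. Owner owes $1,494.20 (running OOP $1,494.20). Plan pays $1,651 − $1,494.20 = $156.80.
Claim 2 ($9,490): 30% coinsurance on $9,490 = $2,847. Owner pays $2,847; OOP now $4,341.20. Insurer: $9,490 − $2,847 = $6,643.
Claim 3 ($13,535): deductible already satisfied, so owner's share is 30% × $13,535 = $4,060.50. OOP would hit $8,401.70 > $7,950, so the cap limits the owner to $7,950 − $4,341.20 = $3,608.80. Plan pays $13,535 − $3,608.80 = $9,926.20.
Claim 4 ($5,800): 30% coinsurance on $5,800 = $1,740. Adding that to $7,950 gives $9,690, past the $7,950 cap; owner pays only $7,950 − $7,950 = $0. Insurer: $5,800 − $0 = $5,800.
Insurer total = bills − owner's total = $30,476 − $7,950 = $22,526.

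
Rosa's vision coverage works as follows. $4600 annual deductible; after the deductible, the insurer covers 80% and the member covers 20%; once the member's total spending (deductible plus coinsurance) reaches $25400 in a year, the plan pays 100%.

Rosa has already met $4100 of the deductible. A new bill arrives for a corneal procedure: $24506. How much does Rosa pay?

Deductible still to meet: $4600 − $4100 = $500.
After the $500 deductible portion, $24506 − $500 = $24006 is subject to coinsurance.
Coinsurance: $24006 × 20% = $4801.20.
Member responsibility before any cap: $500 + $4801.20 = $5301.20.
Year-to-date out-of-pocket becomes $4100 + $5301.20 = $9401.20, still under the $25400 maximum, so no cap applies.

$5301.20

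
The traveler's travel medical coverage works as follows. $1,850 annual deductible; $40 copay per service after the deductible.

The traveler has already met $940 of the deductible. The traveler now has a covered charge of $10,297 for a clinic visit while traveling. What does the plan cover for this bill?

Deductible still to meet: $1,850 − $940 = $910.
After the $910 deductible portion, $10,297 − $910 = $9,387 is subject to the copay.
Copay on this service: $40.
That puts the traveler's cost at $910 + $40 = $950.
The insurer covers the remainder: $10,297 − $950 = $9,347.

$9,347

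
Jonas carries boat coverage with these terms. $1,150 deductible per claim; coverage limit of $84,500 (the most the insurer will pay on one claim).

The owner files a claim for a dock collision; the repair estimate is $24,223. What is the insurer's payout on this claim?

After the deductible, $24,223 − $1,150 = $23,073 remains.
$23,073 is within the $84,500 limit, so the insurer pays $23,073.

$23,073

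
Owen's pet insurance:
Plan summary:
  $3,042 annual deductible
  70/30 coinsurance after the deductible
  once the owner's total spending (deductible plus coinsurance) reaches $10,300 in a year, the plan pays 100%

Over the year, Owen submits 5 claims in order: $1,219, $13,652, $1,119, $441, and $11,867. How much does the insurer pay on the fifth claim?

Claim 1 ($1,219): all of it applies to the deductible. Cost to owner: $1,219. OOP to date $1,219. Insurer: $1,219 − $1,219 = $0.
Claim 2 ($13,652): $1,823 to deductible, leaving $11,829; coinsurance $11,829 × 30% = $3,548.70. Owner pays $5,371.70; OOP now $6,590.70. Plan pays $13,652 − $5,371.70 = $8,280.30.
Claim 3 ($1,119): deductible already satisfied, so owner's share is 30% × $1,119 = $335.70. Owner pays $335.70; OOP now $6,926.40. Insurer: $1,119 − $335.70 = $783.30.
Claim 4 ($441): 30% coinsurance on $441 = $132.30. Cost to owner: $132.30. OOP to date $7,058.70. Plan pays $441 − $132.30 = $308.70.
Claim 5 ($11,867): deductible already satisfied, so owner's share is 30% × $11,867 = $3,560.10. Adding that to $7,058.70 gives $10,618.80, past the $10,300 cap; owner pays only $10,300 − $7,058.70 = $3,241.30. Insurer: $11,867 − $3,241.30 = $8,625.70.

$8,625.70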